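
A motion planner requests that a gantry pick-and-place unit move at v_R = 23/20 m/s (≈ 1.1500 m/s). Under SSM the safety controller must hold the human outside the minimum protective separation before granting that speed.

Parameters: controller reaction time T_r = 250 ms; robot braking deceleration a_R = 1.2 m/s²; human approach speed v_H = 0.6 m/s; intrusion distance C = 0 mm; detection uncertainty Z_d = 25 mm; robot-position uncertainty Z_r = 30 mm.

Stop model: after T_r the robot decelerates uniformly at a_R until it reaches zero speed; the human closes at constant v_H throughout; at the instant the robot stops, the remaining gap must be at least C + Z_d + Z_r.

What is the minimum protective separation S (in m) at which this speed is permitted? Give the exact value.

braking lasts T_s = (23/20)/(6/5) = 0.9583 s
robot in T_r: 1.1500·0.2500 = 0.2875 m
robot under decel: 1.1500²/(2·1.2000) = 0.5510 m
human closes 0.6000·1.2083 = 0.7250 m
C+Z_d+Z_r = 0.0000+0.0250+0.0300 = 0.0550 m
S_min ≈ 0.2875+0.5510+0.7250+0.0550  ⇒  S_min = 7769/4800 m

S_min = 7769/4800 m = 1.6185 m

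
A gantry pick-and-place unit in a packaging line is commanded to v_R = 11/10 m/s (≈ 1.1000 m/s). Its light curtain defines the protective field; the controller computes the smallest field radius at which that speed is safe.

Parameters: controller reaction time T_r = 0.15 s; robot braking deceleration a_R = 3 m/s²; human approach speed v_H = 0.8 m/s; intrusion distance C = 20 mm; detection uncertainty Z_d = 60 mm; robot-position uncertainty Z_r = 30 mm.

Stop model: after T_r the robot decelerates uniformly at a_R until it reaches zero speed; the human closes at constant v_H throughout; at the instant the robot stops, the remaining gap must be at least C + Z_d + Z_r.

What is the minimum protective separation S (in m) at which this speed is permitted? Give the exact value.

S_min = 89/100 m = 0.8900 m

T_s = v_R/a_R = (11/10)/3 = 0.3667 s
robot covers v_R·T_r = 1.1000·0.1500 = 0.1650 m before braking
robot under decel: 1.1000²/(2·3.0000) = 0.2017 m
person approaches 0.8000·(0.1500+0.3667) = 0.4133 m
margins: 0.0200+0.0600+0.0300 = 0.1100 m
S_min ≈ 0.1650+0.2017+0.4133+0.1100  ⇒  S_min = 89/100 m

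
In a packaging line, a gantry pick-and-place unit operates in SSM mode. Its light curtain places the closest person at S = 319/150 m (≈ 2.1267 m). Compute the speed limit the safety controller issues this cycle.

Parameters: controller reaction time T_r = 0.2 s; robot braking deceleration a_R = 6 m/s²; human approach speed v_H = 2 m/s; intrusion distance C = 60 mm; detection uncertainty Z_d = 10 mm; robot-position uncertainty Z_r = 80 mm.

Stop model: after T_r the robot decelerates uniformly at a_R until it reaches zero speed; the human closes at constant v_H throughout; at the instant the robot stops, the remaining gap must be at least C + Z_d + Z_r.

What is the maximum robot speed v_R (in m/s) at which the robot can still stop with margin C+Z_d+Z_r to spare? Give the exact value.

collect terms ⇒ (1/12)·v_R² + (8/15)·v_R + (-473/300) = 0
  disc = (8/15)² − 4·(1/12)·(-473/300) = 81/100 ; √disc = 9/10
  v_R = (−(8/15) + 9/10) / (2·(1/12)) = 11/5 m/s
check:
T_s = v_R/a_R = (11/5)/6 = 0.3667 s
robot covers v_R·T_r = 2.2000·0.2000 = 0.4400 m before braking
braking distance = 2.2000²/(2·6.0000) = 0.4033 m
human closes 2.0000·0.5667 = 1.1333 m
margins: 0.0600+0.0100+0.0800 = 0.1500 m
sum ≈ 0.4400+0.4033+1.1333+0.1500 ≈ 2.1267 m = S ✓

v_R_max = 11/5 m/s = 2.2000 m/s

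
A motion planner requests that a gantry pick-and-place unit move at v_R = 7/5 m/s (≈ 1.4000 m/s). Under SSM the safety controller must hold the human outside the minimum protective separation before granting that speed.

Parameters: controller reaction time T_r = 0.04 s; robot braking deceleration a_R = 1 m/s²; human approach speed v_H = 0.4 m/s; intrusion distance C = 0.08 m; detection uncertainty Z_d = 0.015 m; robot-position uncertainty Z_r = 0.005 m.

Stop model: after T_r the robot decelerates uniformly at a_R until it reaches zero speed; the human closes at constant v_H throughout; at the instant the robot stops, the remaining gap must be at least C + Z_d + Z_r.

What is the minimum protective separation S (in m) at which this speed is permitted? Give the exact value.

stop time T_s = (7/5)/1 = 1.4000 s
robot in T_r: 1.4000·0.0400 = 0.0560 m
robot covers 1.4000·1.4000 − ½·1.0000·1.4000² = 0.9800 m while stopping
human over T_r+T_s: 0.4000·(0.0400+1.4000) = 0.5760 m
margins: 0.0800+0.0150+0.0050 = 0.1000 m
S_min ≈ 0.0560+0.9800+0.5760+0.1000  ⇒  S_min = 214/125 m

S_min = 214/125 m = 1.7120 m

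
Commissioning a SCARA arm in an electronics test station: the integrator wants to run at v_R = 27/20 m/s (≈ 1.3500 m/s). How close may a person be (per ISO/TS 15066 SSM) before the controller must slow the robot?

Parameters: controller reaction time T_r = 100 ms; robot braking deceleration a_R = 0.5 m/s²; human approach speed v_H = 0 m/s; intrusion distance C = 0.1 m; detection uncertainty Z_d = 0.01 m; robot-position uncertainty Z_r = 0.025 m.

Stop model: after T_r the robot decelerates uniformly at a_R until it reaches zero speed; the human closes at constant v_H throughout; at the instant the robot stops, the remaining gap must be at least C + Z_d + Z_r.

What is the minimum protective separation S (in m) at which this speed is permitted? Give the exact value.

T_s = v_R/a_R = (27/20)/(1/2) = 2.7000 s
reaction-phase robot travel = 1.3500·0.1000 = 0.1350 m
robot under decel: 1.3500²/(2·0.5000) = 1.8225 m
human closes 0.0000·2.8000 = 0.0000 m
residual clearance needed = 0.1000+0.0100+0.0250 = 0.1350 m
S_min ≈ 0.1350+1.8225+0.0000+0.1350  ⇒  S_min = 837/400 m

S_min = 837/400 m = 2.0925 m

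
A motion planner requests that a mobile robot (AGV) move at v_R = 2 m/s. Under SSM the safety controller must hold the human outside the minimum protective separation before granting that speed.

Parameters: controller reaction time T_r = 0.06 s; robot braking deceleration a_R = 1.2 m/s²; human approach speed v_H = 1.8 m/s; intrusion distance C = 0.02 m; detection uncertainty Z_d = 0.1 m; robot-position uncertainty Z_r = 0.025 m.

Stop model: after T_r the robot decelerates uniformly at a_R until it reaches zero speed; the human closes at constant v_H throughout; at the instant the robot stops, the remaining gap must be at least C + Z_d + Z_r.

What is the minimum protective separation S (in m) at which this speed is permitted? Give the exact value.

stop time T_s = 2/(6/5) = 1.6667 s
robot covers v_R·T_r = 2.0000·0.0600 = 0.1200 m before braking
braking distance = 2.0000²/(2·1.2000) = 1.6667 m
human over T_r+T_s: 1.8000·(0.0600+1.6667) = 3.1080 m
margins: 0.0200+0.1000+0.0250 = 0.1450 m
S_min ≈ 0.1200+1.6667+3.1080+0.1450  ⇒  S_min = 15119/3000 m

S_min = 15119/3000 m = 5.0397 m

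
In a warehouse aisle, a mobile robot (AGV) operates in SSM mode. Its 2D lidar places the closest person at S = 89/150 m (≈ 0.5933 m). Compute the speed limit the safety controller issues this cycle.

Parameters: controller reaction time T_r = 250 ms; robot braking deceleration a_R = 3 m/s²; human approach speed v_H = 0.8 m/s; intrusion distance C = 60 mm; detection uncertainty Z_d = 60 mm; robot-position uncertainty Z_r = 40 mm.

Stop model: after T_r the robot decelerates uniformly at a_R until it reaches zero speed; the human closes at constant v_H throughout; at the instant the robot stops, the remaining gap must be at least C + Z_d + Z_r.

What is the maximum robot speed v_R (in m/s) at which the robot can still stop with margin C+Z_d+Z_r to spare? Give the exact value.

collect terms ⇒ (1/6)·v_R² + (31/60)·v_R + (-7/30) = 0
  disc = (31/60)² − 4·(1/6)·(-7/30) = 169/400 ; √disc = 13/20
  v_R = (−(31/60) + 13/20) / (2·(1/6)) = 2/5 m/s
check:
T_s = v_R/a_R = (2/5)/3 = 0.1333 s
reaction-phase robot travel = 0.4000·0.2500 = 0.1000 m
robot under decel: 0.4000²/(2·3.0000) = 0.0267 m
human closes 0.8000·0.3833 = 0.3067 m
residual clearance needed = 0.0600+0.0600+0.0400 = 0.1600 m
sum ≈ 0.1000+0.0267+0.3067+0.1600 ≈ 0.5933 m = S ✓

v_R_max = 2/5 m/s = 0.4000 m/s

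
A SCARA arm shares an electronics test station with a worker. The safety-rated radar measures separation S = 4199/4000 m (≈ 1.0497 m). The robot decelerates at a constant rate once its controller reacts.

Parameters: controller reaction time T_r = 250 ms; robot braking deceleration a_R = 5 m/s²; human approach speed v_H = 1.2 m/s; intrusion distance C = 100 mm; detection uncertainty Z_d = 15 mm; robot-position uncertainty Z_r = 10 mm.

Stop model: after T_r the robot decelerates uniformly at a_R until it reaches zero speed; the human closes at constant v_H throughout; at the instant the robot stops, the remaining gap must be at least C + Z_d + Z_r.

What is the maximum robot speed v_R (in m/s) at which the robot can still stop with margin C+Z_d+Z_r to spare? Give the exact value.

quadratic (1/10)·v² + (49/100)·v + (-2499/4000) = 0
  disc = (49/100)² − 4·(1/10)·(-2499/4000) = 49/100 ; √disc = 7/10
  v_R = (−(49/100) + 7/10) / (2·(1/10)) = 21/20 m/s
check:
braking lasts T_s = (21/20)/5 = 0.2100 s
robot covers v_R·T_r = 1.0500·0.2500 = 0.2625 m before braking
robot covers 1.0500·0.2100 − ½·5.0000·0.2100² = 0.1103 m while stopping
person approaches 1.2000·(0.2500+0.2100) = 0.5520 m
residual clearance needed = 0.1000+0.0150+0.0100 = 0.1250 m
sum ≈ 0.2625+0.1103+0.5520+0.1250 ≈ 1.0497 m = S ✓

v_R_max = 21/20 m/s = 1.0500 m/s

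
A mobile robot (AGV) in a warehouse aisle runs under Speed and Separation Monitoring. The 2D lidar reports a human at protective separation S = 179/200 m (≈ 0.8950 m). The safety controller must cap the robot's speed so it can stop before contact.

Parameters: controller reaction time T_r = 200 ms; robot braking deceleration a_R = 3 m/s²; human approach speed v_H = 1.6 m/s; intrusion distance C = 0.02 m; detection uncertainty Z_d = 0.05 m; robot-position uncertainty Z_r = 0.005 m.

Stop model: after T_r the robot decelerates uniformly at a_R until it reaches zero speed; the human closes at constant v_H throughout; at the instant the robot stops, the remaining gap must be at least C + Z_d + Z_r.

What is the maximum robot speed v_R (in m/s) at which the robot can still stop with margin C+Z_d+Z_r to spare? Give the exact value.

v_R_max = 3/5 m/s = 0.6000 m/s

at the boundary: (1/6)·v² + (11/15)·v + (-1/2) = 0
  disc = (11/15)² − 4·(1/6)·(-1/2) = 196/225 ; √disc = 14/15
  v_R = (−(11/15) + 14/15) / (2·(1/6)) = 3/5 m/s
check:
braking lasts T_s = (3/5)/3 = 0.2000 s
robot covers v_R·T_r = 0.6000·0.2000 = 0.1200 m before braking
robot under decel: 0.6000²/(2·3.0000) = 0.0600 m
human over T_r+T_s: 1.6000·(0.2000+0.2000) = 0.6400 m
C+Z_d+Z_r = 0.0200+0.0500+0.0050 = 0.0750 m
sum ≈ 0.1200+0.0600+0.6400+0.0750 ≈ 0.8950 m = S ✓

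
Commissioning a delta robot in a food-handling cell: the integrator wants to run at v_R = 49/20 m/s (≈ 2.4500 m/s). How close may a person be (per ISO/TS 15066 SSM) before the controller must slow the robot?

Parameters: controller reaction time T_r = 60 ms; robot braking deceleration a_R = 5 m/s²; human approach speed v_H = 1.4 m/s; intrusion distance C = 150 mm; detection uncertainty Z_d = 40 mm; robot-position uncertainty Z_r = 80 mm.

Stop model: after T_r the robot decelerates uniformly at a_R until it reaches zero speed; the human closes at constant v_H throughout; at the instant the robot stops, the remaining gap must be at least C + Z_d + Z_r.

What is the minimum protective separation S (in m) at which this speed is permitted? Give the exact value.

T_s = v_R/a_R = (49/20)/5 = 0.4900 s
robot in T_r: 2.4500·0.0600 = 0.1470 m
robot covers 2.4500·0.4900 − ½·5.0000·0.4900² = 0.6002 m while stopping
human closes 1.4000·0.5500 = 0.7700 m
residual clearance needed = 0.1500+0.0400+0.0800 = 0.2700 m
S_min ≈ 0.1470+0.6002+0.7700+0.2700  ⇒  S_min = 7149/4000 m

S_min = 7149/4000 m = 1.7873 m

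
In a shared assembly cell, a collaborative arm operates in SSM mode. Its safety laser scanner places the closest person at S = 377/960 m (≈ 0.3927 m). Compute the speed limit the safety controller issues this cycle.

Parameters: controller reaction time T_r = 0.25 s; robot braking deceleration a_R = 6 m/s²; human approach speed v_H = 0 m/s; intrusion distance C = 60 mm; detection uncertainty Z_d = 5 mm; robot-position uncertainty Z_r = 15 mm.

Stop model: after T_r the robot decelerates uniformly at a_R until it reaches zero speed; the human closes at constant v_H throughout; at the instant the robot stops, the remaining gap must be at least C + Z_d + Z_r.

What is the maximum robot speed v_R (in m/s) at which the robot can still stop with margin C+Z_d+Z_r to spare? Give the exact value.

collect terms ⇒ (1/12)·v_R² + (1/4)·v_R + (-1501/4800) = 0
  disc = (1/4)² − 4·(1/12)·(-1501/4800) = 2401/14400 ; √disc = 49/120
  v_R = (−(1/4) + 49/120) / (2·(1/12)) = 19/20 m/s
check:
stop time T_s = (19/20)/6 = 0.1583 s
reaction-phase robot travel = 0.9500·0.2500 = 0.2375 m
robot under decel: 0.9500²/(2·6.0000) = 0.0752 m
human over T_r+T_s: 0.0000·(0.2500+0.1583) = 0.0000 m
margins: 0.0600+0.0050+0.0150 = 0.0800 m
sum ≈ 0.2375+0.0752+0.0000+0.0800 ≈ 0.3927 m = S ✓

v_R_max = 19/20 m/s = 0.9500 m/s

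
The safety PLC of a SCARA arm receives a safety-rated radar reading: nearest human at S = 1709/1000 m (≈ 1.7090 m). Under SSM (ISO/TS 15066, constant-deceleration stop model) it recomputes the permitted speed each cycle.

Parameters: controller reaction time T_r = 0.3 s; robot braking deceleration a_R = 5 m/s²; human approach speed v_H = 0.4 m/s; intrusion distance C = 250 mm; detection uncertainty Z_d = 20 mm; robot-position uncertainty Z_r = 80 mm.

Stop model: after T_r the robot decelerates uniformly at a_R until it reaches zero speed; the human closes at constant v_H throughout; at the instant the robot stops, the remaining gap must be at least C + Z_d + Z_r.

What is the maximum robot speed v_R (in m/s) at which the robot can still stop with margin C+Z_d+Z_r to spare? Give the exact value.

quadratic (1/10)·v² + (19/50)·v + (-1239/1000) = 0
  disc = (19/50)² − 4·(1/10)·(-1239/1000) = 16/25 ; √disc = 4/5
  v_R = (−(19/50) + 4/5) / (2·(1/10)) = 21/10 m/s
check:
stop time T_s = (21/10)/5 = 0.4200 s
robot covers v_R·T_r = 2.1000·0.3000 = 0.6300 m before braking
robot under decel: 2.1000²/(2·5.0000) = 0.4410 m
person approaches 0.4000·(0.3000+0.4200) = 0.2880 m
C+Z_d+Z_r = 0.2500+0.0200+0.0800 = 0.3500 m
sum ≈ 0.6300+0.4410+0.2880+0.3500 ≈ 1.7090 m = S ✓

v_R_max = 21/10 m/s = 2.1000 m/s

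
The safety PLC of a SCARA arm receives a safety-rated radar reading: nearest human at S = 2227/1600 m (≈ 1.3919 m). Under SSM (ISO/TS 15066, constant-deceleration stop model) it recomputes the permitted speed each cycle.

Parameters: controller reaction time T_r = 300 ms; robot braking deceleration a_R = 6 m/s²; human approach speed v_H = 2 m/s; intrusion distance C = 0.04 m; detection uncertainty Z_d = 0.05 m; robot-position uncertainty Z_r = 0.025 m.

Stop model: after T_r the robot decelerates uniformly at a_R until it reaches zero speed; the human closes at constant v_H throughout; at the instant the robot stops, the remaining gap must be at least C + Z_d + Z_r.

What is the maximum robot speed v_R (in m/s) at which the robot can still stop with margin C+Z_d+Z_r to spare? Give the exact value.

v_R_max = 19/20 m/s = 0.9500 m/s

collect terms ⇒ (1/12)·v_R² + (19/30)·v_R + (-1083/1600) = 0
  disc = (19/30)² − 4·(1/12)·(-1083/1600) = 361/576 ; √disc = 19/24
  v_R = (−(19/30) + 19/24) / (2·(1/12)) = 19/20 m/s
check:
braking lasts T_s = (19/20)/6 = 0.1583 s
reaction-phase robot travel = 0.9500·0.3000 = 0.2850 m
braking distance = 0.9500²/(2·6.0000) = 0.0752 m
person approaches 2.0000·(0.3000+0.1583) = 0.9167 m
residual clearance needed = 0.0400+0.0500+0.0250 = 0.1150 m
sum ≈ 0.2850+0.0752+0.9167+0.1150 ≈ 1.3919 m = S ✓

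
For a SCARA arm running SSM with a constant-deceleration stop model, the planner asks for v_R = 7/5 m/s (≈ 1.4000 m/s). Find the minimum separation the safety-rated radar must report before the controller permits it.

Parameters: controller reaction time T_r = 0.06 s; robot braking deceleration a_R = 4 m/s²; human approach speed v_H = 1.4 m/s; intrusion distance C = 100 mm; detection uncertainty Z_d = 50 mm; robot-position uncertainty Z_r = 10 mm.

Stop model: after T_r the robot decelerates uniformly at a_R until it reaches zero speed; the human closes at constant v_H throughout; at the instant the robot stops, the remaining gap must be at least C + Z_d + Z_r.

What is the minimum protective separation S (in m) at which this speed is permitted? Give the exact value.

stop time T_s = (7/5)/4 = 0.3500 s
robot in T_r: 1.4000·0.0600 = 0.0840 m
robot covers 1.4000·0.3500 − ½·4.0000·0.3500² = 0.2450 m while stopping
human over T_r+T_s: 1.4000·(0.0600+0.3500) = 0.5740 m
margins: 0.1000+0.0500+0.0100 = 0.1600 m
S_min ≈ 0.0840+0.2450+0.5740+0.1600  ⇒  S_min = 1063/1000 m

S_min = 1063/1000 m = 1.0630 m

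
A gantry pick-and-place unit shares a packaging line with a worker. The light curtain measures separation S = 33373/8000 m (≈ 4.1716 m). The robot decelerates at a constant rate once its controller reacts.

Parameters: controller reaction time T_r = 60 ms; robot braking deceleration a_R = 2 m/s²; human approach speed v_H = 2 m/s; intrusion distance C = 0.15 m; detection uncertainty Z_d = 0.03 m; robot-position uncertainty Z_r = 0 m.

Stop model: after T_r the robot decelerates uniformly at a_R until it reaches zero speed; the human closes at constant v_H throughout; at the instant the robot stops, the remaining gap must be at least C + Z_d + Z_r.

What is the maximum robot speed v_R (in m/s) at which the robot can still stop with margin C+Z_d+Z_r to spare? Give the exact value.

at the boundary: (1/4)·v² + (53/50)·v + (-30973/8000) = 0
  disc = (53/50)² − 4·(1/4)·(-30973/8000) = 199809/40000 ; √disc = 447/200
  v_R = (−(53/50) + 447/200) / (2·(1/4)) = 47/20 m/s
check:
stop time T_s = (47/20)/2 = 1.1750 s
robot in T_r: 2.3500·0.0600 = 0.1410 m
robot covers 2.3500·1.1750 − ½·2.0000·1.1750² = 1.3806 m while stopping
person approaches 2.0000·(0.0600+1.1750) = 2.4700 m
margins: 0.1500+0.0300+0.0000 = 0.1800 m
sum ≈ 0.1410+1.3806+2.4700+0.1800 ≈ 4.1716 m = S ✓

v_R_max = 47/20 m/s = 2.3500 m/s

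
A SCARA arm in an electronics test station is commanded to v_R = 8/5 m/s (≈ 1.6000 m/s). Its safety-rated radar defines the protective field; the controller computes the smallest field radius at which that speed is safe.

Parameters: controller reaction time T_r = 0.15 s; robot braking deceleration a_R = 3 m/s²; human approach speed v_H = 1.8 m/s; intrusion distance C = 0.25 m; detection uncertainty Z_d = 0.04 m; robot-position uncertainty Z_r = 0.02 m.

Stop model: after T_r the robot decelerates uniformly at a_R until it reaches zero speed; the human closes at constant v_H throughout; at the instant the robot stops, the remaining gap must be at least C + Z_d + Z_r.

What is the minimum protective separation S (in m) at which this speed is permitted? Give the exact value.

braking lasts T_s = (8/5)/3 = 0.5333 s
reaction-phase robot travel = 1.6000·0.1500 = 0.2400 m
braking distance = 1.6000²/(2·3.0000) = 0.4267 m
person approaches 1.8000·(0.1500+0.5333) = 1.2300 m
C+Z_d+Z_r = 0.2500+0.0400+0.0200 = 0.3100 m
S_min ≈ 0.2400+0.4267+1.2300+0.3100  ⇒  S_min = 331/150 m

S_min = 331/150 m = 2.2067 m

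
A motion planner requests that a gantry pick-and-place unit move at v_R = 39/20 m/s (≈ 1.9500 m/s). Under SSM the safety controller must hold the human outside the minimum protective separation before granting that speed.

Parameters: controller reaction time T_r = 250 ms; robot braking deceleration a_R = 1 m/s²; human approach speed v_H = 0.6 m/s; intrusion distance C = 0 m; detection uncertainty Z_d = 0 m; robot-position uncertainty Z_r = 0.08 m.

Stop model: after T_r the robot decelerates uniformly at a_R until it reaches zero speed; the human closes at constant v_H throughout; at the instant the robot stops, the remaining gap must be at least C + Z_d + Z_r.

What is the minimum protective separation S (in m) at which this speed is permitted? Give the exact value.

S_min = 3031/800 m = 3.7887 m

stop time T_s = (39/20)/1 = 1.9500 s
reaction-phase robot travel = 1.9500·0.2500 = 0.4875 m
robot covers 1.9500·1.9500 − ½·1.0000·1.9500² = 1.9013 m while stopping
human over T_r+T_s: 0.6000·(0.2500+1.9500) = 1.3200 m
residual clearance needed = 0.0000+0.0000+0.0800 = 0.0800 m
S_min ≈ 0.4875+1.9013+1.3200+0.0800  ⇒  S_min = 3031/800 m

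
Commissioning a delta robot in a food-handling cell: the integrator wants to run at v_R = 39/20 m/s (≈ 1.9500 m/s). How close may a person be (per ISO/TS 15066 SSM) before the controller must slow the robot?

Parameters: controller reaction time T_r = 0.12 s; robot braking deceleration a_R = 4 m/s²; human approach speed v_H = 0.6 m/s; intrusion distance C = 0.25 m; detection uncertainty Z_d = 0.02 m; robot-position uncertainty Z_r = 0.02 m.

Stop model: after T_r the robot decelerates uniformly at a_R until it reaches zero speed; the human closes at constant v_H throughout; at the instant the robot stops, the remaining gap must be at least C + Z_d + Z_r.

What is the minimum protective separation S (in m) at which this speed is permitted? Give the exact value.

S_min = 21821/16000 m = 1.3638 m

T_s = v_R/a_R = (39/20)/4 = 0.4875 s
robot in T_r: 1.9500·0.1200 = 0.2340 m
robot under decel: 1.9500²/(2·4.0000) = 0.4753 m
human over T_r+T_s: 0.6000·(0.1200+0.4875) = 0.3645 m
C+Z_d+Z_r = 0.2500+0.0200+0.0200 = 0.2900 m
S_min ≈ 0.2340+0.4753+0.3645+0.2900  ⇒  S_min = 21821/16000 m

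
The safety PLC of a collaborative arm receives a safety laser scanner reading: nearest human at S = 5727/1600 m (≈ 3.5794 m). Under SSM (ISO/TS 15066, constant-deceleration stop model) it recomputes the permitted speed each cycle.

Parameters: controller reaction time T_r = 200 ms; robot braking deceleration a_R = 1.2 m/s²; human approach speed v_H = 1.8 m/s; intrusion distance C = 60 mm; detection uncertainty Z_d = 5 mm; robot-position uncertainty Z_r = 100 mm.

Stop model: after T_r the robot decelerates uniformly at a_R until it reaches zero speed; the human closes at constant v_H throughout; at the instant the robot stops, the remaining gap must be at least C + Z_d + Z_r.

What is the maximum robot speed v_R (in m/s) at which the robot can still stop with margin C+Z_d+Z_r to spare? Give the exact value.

quadratic (5/12)·v² + (17/10)·v + (-4887/1600) = 0
  disc = (17/10)² − 4·(5/12)·(-4887/1600) = 12769/1600 ; √disc = 113/40
  v_R = (−(17/10) + 113/40) / (2·(5/12)) = 27/20 m/s
check:
braking lasts T_s = (27/20)/(6/5) = 1.1250 s
robot covers v_R·T_r = 1.3500·0.2000 = 0.2700 m before braking
robot covers 1.3500·1.1250 − ½·1.2000·1.1250² = 0.7594 m while stopping
human over T_r+T_s: 1.8000·(0.2000+1.1250) = 2.3850 m
margins: 0.0600+0.0050+0.1000 = 0.1650 m
sum ≈ 0.2700+0.7594+2.3850+0.1650 ≈ 3.5794 m = S ✓

v_R_max = 27/20 m/s = 1.3500 m/s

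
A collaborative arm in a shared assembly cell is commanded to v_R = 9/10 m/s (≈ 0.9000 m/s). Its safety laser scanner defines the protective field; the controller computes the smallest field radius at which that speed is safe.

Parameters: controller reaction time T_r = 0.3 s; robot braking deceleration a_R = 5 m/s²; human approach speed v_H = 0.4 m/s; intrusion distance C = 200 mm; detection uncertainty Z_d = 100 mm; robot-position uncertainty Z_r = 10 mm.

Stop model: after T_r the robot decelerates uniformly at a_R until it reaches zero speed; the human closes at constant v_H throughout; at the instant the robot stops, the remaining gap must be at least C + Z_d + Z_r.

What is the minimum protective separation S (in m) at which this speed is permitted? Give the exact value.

S_min = 853/1000 m = 0.8530 m

stop time T_s = (9/10)/5 = 0.1800 s
robot in T_r: 0.9000·0.3000 = 0.2700 m
robot under decel: 0.9000²/(2·5.0000) = 0.0810 m
person approaches 0.4000·(0.3000+0.1800) = 0.1920 m
residual clearance needed = 0.2000+0.1000+0.0100 = 0.3100 m
S_min ≈ 0.2700+0.0810+0.1920+0.3100  ⇒  S_min = 853/1000 m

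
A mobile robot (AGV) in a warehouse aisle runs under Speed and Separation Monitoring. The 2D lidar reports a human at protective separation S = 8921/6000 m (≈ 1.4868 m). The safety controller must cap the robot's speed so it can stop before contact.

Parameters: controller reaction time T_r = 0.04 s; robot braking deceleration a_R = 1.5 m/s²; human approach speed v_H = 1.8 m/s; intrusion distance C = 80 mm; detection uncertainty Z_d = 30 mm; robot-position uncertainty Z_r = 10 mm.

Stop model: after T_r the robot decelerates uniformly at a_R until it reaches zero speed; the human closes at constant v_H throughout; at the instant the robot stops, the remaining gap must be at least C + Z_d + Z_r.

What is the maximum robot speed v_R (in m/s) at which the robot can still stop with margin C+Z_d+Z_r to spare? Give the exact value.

at the boundary: (1/3)·v² + (31/25)·v + (-7769/6000) = 0
  disc = (31/25)² − 4·(1/3)·(-7769/6000) = 73441/22500 ; √disc = 271/150
  v_R = (−(31/25) + 271/150) / (2·(1/3)) = 17/20 m/s
check:
stop time T_s = (17/20)/(3/2) = 0.5667 s
reaction-phase robot travel = 0.8500·0.0400 = 0.0340 m
robot under decel: 0.8500²/(2·1.5000) = 0.2408 m
human closes 1.8000·0.6067 = 1.0920 m
C+Z_d+Z_r = 0.0800+0.0300+0.0100 = 0.1200 m
sum ≈ 0.0340+0.2408+1.0920+0.1200 ≈ 1.4868 m = S ✓

v_R_max = 17/20 m/s = 0.8500 m/s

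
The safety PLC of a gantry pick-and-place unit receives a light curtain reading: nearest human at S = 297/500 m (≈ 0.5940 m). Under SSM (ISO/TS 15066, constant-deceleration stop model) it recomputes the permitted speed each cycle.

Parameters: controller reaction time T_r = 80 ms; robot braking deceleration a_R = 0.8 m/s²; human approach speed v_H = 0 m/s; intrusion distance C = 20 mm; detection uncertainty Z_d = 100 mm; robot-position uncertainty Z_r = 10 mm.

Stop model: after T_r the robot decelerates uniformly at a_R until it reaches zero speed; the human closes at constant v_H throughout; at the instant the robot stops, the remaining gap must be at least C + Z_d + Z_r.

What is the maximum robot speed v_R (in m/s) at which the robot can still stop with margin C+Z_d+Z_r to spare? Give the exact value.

collect terms ⇒ (5/8)·v_R² + (2/25)·v_R + (-58/125) = 0
  disc = (2/25)² − 4·(5/8)·(-58/125) = 729/625 ; √disc = 27/25
  v_R = (−(2/25) + 27/25) / (2·(5/8)) = 4/5 m/s
check:
stop time T_s = (4/5)/(4/5) = 1.0000 s
robot covers v_R·T_r = 0.8000·0.0800 = 0.0640 m before braking
robot covers 0.8000·1.0000 − ½·0.8000·1.0000² = 0.4000 m while stopping
human closes 0.0000·1.0800 = 0.0000 m
residual clearance needed = 0.0200+0.1000+0.0100 = 0.1300 m
sum ≈ 0.0640+0.4000+0.0000+0.1300 ≈ 0.5940 m = S ✓

v_R_max = 4/5 m/s = 0.8000 m/s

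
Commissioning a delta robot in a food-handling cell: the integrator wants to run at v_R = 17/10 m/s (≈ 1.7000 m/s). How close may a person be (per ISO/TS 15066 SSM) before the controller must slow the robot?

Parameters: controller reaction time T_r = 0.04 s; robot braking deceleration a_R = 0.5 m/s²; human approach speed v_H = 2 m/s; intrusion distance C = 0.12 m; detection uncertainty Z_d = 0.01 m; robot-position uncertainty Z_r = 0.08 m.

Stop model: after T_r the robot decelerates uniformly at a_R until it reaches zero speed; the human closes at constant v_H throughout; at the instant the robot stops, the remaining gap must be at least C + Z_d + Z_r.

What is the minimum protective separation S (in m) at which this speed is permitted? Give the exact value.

braking lasts T_s = (17/10)/(1/2) = 3.4000 s
reaction-phase robot travel = 1.7000·0.0400 = 0.0680 m
robot under decel: 1.7000²/(2·0.5000) = 2.8900 m
human over T_r+T_s: 2.0000·(0.0400+3.4000) = 6.8800 m
C+Z_d+Z_r = 0.1200+0.0100+0.0800 = 0.2100 m
S_min ≈ 0.0680+2.8900+6.8800+0.2100  ⇒  S_min = 1256/125 m

S_min = 1256/125 m = 10.0480 m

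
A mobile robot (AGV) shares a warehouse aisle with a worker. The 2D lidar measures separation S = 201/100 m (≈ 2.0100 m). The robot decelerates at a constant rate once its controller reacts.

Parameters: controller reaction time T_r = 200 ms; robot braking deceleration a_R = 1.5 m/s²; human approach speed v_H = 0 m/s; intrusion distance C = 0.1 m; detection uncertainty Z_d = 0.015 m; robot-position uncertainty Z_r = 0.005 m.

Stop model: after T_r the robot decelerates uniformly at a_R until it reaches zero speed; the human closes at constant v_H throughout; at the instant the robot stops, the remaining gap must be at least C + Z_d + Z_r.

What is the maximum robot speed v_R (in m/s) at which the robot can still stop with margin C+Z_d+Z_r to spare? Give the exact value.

v_R_max = 21/10 m/s = 2.1000 m/s

collect terms ⇒ (1/3)·v_R² + (1/5)·v_R + (-189/100) = 0
  disc = (1/5)² − 4·(1/3)·(-189/100) = 64/25 ; √disc = 8/5
  v_R = (−(1/5) + 8/5) / (2·(1/3)) = 21/10 m/s
check:
stop time T_s = (21/10)/(3/2) = 1.4000 s
robot covers v_R·T_r = 2.1000·0.2000 = 0.4200 m before braking
braking distance = 2.1000²/(2·1.5000) = 1.4700 m
person approaches 0.0000·(0.2000+1.4000) = 0.0000 m
residual clearance needed = 0.1000+0.0150+0.0050 = 0.1200 m
sum ≈ 0.4200+1.4700+0.0000+0.1200 ≈ 2.0100 m = S ✓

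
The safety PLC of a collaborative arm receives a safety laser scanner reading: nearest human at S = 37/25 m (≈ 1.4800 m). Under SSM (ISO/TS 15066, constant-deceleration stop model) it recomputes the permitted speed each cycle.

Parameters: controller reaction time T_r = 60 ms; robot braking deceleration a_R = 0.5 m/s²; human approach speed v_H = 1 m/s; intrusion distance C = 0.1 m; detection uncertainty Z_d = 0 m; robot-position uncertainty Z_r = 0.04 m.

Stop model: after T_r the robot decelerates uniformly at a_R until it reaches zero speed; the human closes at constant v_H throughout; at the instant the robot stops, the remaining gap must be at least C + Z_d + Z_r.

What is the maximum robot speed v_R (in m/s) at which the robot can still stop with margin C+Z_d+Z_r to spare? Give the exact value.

v_R_max = 1/2 m/s = 0.5000 m/s

at the boundary: (1)·v² + (103/50)·v + (-32/25) = 0
  disc = (103/50)² − 4·(1)·(-32/25) = 23409/2500 ; √disc = 153/50
  v_R = (−(103/50) + 153/50) / (2·(1)) = 1/2 m/s
check:
T_s = v_R/a_R = (1/2)/(1/2) = 1.0000 s
reaction-phase robot travel = 0.5000·0.0600 = 0.0300 m
robot under decel: 0.5000²/(2·0.5000) = 0.2500 m
human over T_r+T_s: 1.0000·(0.0600+1.0000) = 1.0600 m
margins: 0.1000+0.0000+0.0400 = 0.1400 m
sum ≈ 0.0300+0.2500+1.0600+0.1400 ≈ 1.4800 m = S ✓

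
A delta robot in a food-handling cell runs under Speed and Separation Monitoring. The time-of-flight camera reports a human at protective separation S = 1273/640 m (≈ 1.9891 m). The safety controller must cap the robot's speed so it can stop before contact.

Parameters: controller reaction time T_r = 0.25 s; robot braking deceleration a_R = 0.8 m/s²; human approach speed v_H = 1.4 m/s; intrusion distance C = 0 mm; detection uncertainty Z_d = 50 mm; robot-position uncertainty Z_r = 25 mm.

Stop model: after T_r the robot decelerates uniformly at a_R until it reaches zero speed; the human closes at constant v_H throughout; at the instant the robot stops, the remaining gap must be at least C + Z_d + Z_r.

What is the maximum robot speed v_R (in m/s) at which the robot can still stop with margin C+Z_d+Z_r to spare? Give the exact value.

v_R_max = 13/20 m/s = 0.6500 m/s

at the boundary: (5/8)·v² + (2)·v + (-1001/640) = 0
  disc = (2)² − 4·(5/8)·(-1001/640) = 2025/256 ; √disc = 45/16
  v_R = (−(2) + 45/16) / (2·(5/8)) = 13/20 m/s
check:
stop time T_s = (13/20)/(4/5) = 0.8125 s
robot in T_r: 0.6500·0.2500 = 0.1625 m
braking distance = 0.6500²/(2·0.8000) = 0.2641 m
human closes 1.4000·1.0625 = 1.4875 m
margins: 0.0000+0.0500+0.0250 = 0.0750 m
sum ≈ 0.1625+0.2641+1.4875+0.0750 ≈ 1.9891 m = S ✓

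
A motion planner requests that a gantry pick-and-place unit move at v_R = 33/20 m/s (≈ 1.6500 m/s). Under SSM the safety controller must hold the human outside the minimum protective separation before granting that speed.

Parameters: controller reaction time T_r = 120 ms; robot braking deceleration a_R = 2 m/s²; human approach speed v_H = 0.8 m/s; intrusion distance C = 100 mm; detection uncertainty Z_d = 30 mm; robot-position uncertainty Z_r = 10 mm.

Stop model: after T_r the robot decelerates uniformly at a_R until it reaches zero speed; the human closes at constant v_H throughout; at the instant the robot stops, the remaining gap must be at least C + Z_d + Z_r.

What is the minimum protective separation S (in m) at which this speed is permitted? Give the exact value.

braking lasts T_s = (33/20)/2 = 0.8250 s
robot in T_r: 1.6500·0.1200 = 0.1980 m
robot under decel: 1.6500²/(2·2.0000) = 0.6806 m
person approaches 0.8000·(0.1200+0.8250) = 0.7560 m
C+Z_d+Z_r = 0.1000+0.0300+0.0100 = 0.1400 m
S_min ≈ 0.1980+0.6806+0.7560+0.1400  ⇒  S_min = 14197/8000 m

S_min = 14197/8000 m = 1.7746 m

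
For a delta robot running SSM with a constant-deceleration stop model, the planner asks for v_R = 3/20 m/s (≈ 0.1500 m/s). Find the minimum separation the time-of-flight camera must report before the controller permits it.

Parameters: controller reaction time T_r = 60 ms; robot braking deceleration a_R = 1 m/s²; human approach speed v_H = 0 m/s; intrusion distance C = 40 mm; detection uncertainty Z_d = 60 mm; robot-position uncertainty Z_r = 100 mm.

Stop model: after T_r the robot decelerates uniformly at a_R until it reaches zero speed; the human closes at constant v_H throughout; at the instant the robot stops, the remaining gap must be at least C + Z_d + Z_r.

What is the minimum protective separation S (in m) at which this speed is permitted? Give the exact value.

T_s = v_R/a_R = (3/20)/1 = 0.1500 s
reaction-phase robot travel = 0.1500·0.0600 = 0.0090 m
robot covers 0.1500·0.1500 − ½·1.0000·0.1500² = 0.0112 m while stopping
person approaches 0.0000·(0.0600+0.1500) = 0.0000 m
C+Z_d+Z_r = 0.0400+0.0600+0.1000 = 0.2000 m
S_min ≈ 0.0090+0.0112+0.0000+0.2000  ⇒  S_min = 881/4000 m

S_min = 881/4000 m = 0.2203 m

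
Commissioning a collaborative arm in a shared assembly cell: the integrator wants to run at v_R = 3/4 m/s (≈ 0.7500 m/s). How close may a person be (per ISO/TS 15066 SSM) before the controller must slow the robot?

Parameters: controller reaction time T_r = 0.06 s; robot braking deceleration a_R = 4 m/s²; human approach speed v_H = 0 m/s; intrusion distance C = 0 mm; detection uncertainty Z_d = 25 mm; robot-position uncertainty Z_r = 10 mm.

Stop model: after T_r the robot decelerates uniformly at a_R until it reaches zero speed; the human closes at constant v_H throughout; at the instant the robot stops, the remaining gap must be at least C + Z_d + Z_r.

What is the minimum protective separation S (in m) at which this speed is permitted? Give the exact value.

stop time T_s = (3/4)/4 = 0.1875 s
robot in T_r: 0.7500·0.0600 = 0.0450 m
robot covers 0.7500·0.1875 − ½·4.0000·0.1875² = 0.0703 m while stopping
person approaches 0.0000·(0.0600+0.1875) = 0.0000 m
C+Z_d+Z_r = 0.0000+0.0250+0.0100 = 0.0350 m
S_min ≈ 0.0450+0.0703+0.0000+0.0350  ⇒  S_min = 481/3200 m

S_min = 481/3200 m = 0.1503 m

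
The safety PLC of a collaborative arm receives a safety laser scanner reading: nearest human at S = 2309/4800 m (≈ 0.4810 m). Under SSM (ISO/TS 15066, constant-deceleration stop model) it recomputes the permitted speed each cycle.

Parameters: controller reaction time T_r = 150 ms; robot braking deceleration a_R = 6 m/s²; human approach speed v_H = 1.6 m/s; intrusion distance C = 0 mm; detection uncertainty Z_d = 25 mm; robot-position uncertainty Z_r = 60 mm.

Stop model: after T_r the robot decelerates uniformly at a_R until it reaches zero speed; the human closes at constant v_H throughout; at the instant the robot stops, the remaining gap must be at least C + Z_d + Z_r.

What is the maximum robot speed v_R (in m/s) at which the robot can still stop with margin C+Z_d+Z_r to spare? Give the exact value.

at the boundary: (1/12)·v² + (5/12)·v + (-749/4800) = 0
  disc = (5/12)² − 4·(1/12)·(-749/4800) = 361/1600 ; √disc = 19/40
  v_R = (−(5/12) + 19/40) / (2·(1/12)) = 7/20 m/s
check:
T_s = v_R/a_R = (7/20)/6 = 0.0583 s
reaction-phase robot travel = 0.3500·0.1500 = 0.0525 m
robot under decel: 0.3500²/(2·6.0000) = 0.0102 m
person approaches 1.6000·(0.1500+0.0583) = 0.3333 m
C+Z_d+Z_r = 0.0000+0.0250+0.0600 = 0.0850 m
sum ≈ 0.0525+0.0102+0.3333+0.0850 ≈ 0.4810 m = S ✓

v_R_max = 7/20 m/s = 0.3500 m/s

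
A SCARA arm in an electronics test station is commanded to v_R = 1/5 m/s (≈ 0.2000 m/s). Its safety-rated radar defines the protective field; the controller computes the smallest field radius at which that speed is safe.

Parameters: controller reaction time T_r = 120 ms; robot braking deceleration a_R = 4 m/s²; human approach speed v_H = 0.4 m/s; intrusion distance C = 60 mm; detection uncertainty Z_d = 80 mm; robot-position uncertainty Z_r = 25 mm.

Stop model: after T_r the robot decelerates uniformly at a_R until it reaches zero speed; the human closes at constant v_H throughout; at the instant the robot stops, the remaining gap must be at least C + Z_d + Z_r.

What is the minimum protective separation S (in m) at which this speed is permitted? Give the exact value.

braking lasts T_s = (1/5)/4 = 0.0500 s
reaction-phase robot travel = 0.2000·0.1200 = 0.0240 m
robot covers 0.2000·0.0500 − ½·4.0000·0.0500² = 0.0050 m while stopping
human closes 0.4000·0.1700 = 0.0680 m
residual clearance needed = 0.0600+0.0800+0.0250 = 0.1650 m
S_min ≈ 0.0240+0.0050+0.0680+0.1650  ⇒  S_min = 131/500 m

S_min = 131/500 m = 0.2620 m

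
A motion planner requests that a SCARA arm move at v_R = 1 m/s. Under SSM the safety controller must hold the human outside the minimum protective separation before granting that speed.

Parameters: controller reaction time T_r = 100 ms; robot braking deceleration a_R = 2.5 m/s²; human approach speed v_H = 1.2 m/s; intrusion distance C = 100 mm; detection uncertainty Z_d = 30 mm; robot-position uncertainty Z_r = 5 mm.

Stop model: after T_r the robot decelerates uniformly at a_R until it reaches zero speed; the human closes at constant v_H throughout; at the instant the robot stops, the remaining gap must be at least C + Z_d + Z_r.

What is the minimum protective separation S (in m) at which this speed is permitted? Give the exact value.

stop time T_s = 1/(5/2) = 0.4000 s
robot in T_r: 1.0000·0.1000 = 0.1000 m
robot covers 1.0000·0.4000 − ½·2.5000·0.4000² = 0.2000 m while stopping
human closes 1.2000·0.5000 = 0.6000 m
C+Z_d+Z_r = 0.1000+0.0300+0.0050 = 0.1350 m
S_min ≈ 0.1000+0.2000+0.6000+0.1350  ⇒  S_min = 207/200 m

S_min = 207/200 m = 1.0350 m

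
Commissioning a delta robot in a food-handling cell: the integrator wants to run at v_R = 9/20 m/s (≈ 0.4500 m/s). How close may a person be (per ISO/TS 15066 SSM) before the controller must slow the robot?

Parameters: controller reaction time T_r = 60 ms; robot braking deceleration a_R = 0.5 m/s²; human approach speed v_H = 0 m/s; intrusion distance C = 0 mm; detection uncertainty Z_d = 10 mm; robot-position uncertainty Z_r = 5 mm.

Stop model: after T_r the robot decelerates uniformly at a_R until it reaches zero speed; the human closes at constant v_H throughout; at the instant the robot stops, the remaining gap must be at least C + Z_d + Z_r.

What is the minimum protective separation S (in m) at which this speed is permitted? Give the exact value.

braking lasts T_s = (9/20)/(1/2) = 0.9000 s
robot in T_r: 0.4500·0.0600 = 0.0270 m
robot covers 0.4500·0.9000 − ½·0.5000·0.9000² = 0.2025 m while stopping
person approaches 0.0000·(0.0600+0.9000) = 0.0000 m
margins: 0.0000+0.0100+0.0050 = 0.0150 m
S_min ≈ 0.0270+0.2025+0.0000+0.0150  ⇒  S_min = 489/2000 m

S_min = 489/2000 m = 0.2445 m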